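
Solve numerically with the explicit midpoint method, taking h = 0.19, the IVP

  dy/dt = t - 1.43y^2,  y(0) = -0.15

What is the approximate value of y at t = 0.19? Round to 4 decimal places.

-0.1383

Midpoint: k1 = f(t_n, y_n); k2 = f(t_n + h/2, y_n + (h/2)·k1); y_{n+1} = y_n + h·k2.
t=0.000000, y=-0.150000:
  k1 = f(0.000000, -0.150000) = -0.032175
  k2 = f(0.095000, -0.153057) = 0.061500
  y ← -0.150000 + 0.19·0.061500 = -0.138315
y(0.19) ≈ -0.1383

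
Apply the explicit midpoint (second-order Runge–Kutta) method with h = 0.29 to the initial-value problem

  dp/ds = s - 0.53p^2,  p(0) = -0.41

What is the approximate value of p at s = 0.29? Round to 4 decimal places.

-0.3954

Midpoint: k1 = f(s_n, p_n); k2 = f(s_n + h/2, p_n + (h/2)·k1); p_{n+1} = p_n + h·k2.
s=0.000000, p=-0.410000:
  k1 = f(0.000000, -0.410000) = -0.089093
  k2 = f(0.145000, -0.422918) = 0.050204
  p ← -0.410000 + 0.29·0.050204 = -0.395441
p(0.29) ≈ -0.3954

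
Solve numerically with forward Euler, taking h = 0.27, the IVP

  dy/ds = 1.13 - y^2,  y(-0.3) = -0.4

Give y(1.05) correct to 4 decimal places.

0.8777

Euler: y_{n+1} = y_n + h·f(s_n, y_n).
s=-0.300000, y=-0.400000: f=0.970000 → y ← -0.400000 + 0.27·0.970000 = -0.138100
s=-0.030000, y=-0.138100: f=1.110928 → y ← -0.138100 + 0.27·1.110928 = 0.161851
s=0.240000, y=0.161851: f=1.103804 → y ← 0.161851 + 0.27·1.103804 = 0.459878
s=0.510000, y=0.459878: f=0.918512 → y ← 0.459878 + 0.27·0.918512 = 0.707876
s=0.780000, y=0.707876: f=0.628911 → y ← 0.707876 + 0.27·0.628911 = 0.877682
y(1.05) ≈ 0.8777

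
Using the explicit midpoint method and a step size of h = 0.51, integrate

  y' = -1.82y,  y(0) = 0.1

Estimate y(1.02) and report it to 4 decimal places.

0.0253

Midpoint: k1 = f(t_n, y_n); k2 = f(t_n + h/2, y_n + (h/2)·k1); y_{n+1} = y_n + h·k2.
t=0.000000, y=0.100000:
  k1 = f(0.000000, 0.100000) = -0.182000
  k2 = f(0.255000, 0.053590) = -0.097534
  y ← 0.100000 + 0.51·(-0.097534) = 0.050258
t=0.510000, y=0.050258:
  k1 = f(0.510000, 0.050258) = -0.091469
  k2 = f(0.765000, 0.026933) = -0.049018
  y ← 0.050258 + 0.51·(-0.049018) = 0.025258
y(1.02) ≈ 0.0253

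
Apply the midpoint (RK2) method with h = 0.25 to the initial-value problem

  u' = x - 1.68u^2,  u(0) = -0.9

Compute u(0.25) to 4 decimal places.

Midpoint: k1 = f(x_n, u_n); k2 = f(x_n + h/2, u_n + (h/2)·k1); u_{n+1} = u_n + h·k2.
x=0.000000, u=-0.900000:
  k1 = f(0.000000, -0.900000) = -1.360800
  k2 = f(0.125000, -1.070100) = -1.798792
  u ← -0.900000 + 0.25·(-1.798792) = -1.349698
u(0.25) ≈ -1.3497

-1.3497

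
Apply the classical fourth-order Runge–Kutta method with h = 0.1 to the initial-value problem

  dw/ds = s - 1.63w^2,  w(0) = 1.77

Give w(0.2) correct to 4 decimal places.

1.1380

RK4: k1 = f(s_n, w_n); k2 = f(s_n + h/2, w_n + (h/2)·k1); k3 = f(s_n + h/2, w_n + (h/2)·k2); k4 = f(s_n + h, w_n + h·k3); w_{n+1} = w_n + (h/6)·(k1 + 2k2 + 2k3 + k4).
s=0.000000, w=1.770000:
  k1 = f(0.000000, 1.770000) = -5.106627
  k2 = f(0.050000, 1.514669) = -3.689580
  k3 = f(0.050000, 1.585521) = -4.047619
  k4 = f(0.100000, 1.365238) = -2.938116
  w ← 1.770000 + (0.1/6)·(k1 + 2k2 + 2k3 + k4) = 1.378014
s=0.100000, w=1.378014:
  k1 = f(0.100000, 1.378014) = -2.995245
  k2 = f(0.150000, 1.228252) = -2.309023
  k3 = f(0.150000, 1.262563) = -2.448327
  k4 = f(0.200000, 1.133182) = -1.893084
  w ← 1.378014 + (0.1/6)·(k1 + 2k2 + 2k3 + k4) = 1.137964
w(0.2) ≈ 1.1380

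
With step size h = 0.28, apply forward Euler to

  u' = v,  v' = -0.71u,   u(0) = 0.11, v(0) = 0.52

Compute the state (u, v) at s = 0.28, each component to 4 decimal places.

Euler on (u,v): u_{n+1} = u_n + h·u', v_{n+1} = v_n + h·v'.
0.000000: (0.110000, 0.520000); f=(0.520000, -0.078100) → (0.255600, 0.498132)
(u(0.28), v(0.28)) ≈ (0.2556, 0.4981)

0.2556, 0.4981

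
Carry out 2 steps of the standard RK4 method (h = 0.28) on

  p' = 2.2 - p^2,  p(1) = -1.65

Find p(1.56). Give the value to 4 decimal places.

RK4: k1 = f(x_n, p_n); k2 = f(x_n + h/2, p_n + (h/2)·k1); k3 = f(x_n + h/2, p_n + (h/2)·k2); k4 = f(x_n + h, p_n + h·k3); p_{n+1} = p_n + (h/6)·(k1 + 2k2 + 2k3 + k4).
x=1.000000, p=-1.650000:
  k1 = f(1.000000, -1.650000) = -0.522500
  k2 = f(1.140000, -1.723150) = -0.769246
  k3 = f(1.140000, -1.757694) = -0.889490
  k4 = f(1.280000, -1.899057) = -1.406418
  p ← -1.650000 + (0.28/6)·(k1 + 2k2 + 2k3 + k4) = -1.894831
x=1.280000, p=-1.894831:
  k1 = f(1.280000, -1.894831) = -1.390386
  k2 = f(1.420000, -2.089486) = -2.165950
  k3 = f(1.420000, -2.198065) = -2.631488
  k4 = f(1.560000, -2.631648) = -4.725571
  p ← -1.894831 + (0.28/6)·(k1 + 2k2 + 2k3 + k4) = -2.628004
p(1.56) ≈ -2.6280

-2.6280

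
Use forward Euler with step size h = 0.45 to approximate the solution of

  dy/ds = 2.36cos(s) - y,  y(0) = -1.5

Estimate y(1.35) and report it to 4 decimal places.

Euler: y_{n+1} = y_n + h·f(s_n, y_n).
s=0.000000, y=-1.500000: f=3.860000 → y ← -1.500000 + 0.45·3.860000 = 0.237000
s=0.450000, y=0.237000: f=1.888055 → y ← 0.237000 + 0.45·1.888055 = 1.086625
s=0.900000, y=1.086625: f=0.380375 → y ← 1.086625 + 0.45·0.380375 = 1.257793
y(1.35) ≈ 1.2578

1.2578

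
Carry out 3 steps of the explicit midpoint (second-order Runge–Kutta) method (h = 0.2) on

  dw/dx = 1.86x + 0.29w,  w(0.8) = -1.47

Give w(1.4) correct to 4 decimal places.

Midpoint: k1 = f(x_n, w_n); k2 = f(x_n + h/2, w_n + (h/2)·k1); w_{n+1} = w_n + h·k2.
x=0.800000, w=-1.470000:
  k1 = f(0.800000, -1.470000) = 1.061700
  k2 = f(0.900000, -1.363830) = 1.278489
  w ← -1.470000 + 0.2·1.278489 = -1.214302
x=1.000000, w=-1.214302:
  k1 = f(1.000000, -1.214302) = 1.507852
  k2 = f(1.100000, -1.063517) = 1.737580
  w ← -1.214302 + 0.2·1.737580 = -0.866786
x=1.200000, w=-0.866786:
  k1 = f(1.200000, -0.866786) = 1.980632
  k2 = f(1.300000, -0.668723) = 2.224070
  w ← -0.866786 + 0.2·2.224070 = -0.421972
w(1.4) ≈ -0.4220

-0.4220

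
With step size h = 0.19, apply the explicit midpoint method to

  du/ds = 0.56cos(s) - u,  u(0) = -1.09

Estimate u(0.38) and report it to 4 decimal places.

Midpoint: k1 = f(s_n, u_n); k2 = f(s_n + h/2, u_n + (h/2)·k1); u_{n+1} = u_n + h·k2.
s=0.000000, u=-1.090000:
  k1 = f(0.000000, -1.090000) = 1.650000
  k2 = f(0.095000, -0.933250) = 1.490725
  u ← -1.090000 + 0.19·1.490725 = -0.806762
s=0.190000, u=-0.806762:
  k1 = f(0.190000, -0.806762) = 1.356685
  k2 = f(0.285000, -0.677877) = 1.215288
  u ← -0.806762 + 0.19·1.215288 = -0.575858
u(0.38) ≈ -0.5759

-0.5759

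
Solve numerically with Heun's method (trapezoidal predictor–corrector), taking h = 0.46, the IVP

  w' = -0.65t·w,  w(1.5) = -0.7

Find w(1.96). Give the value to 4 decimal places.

Heun: k1 = f(t_n, w_n); k2 = f(t_n + h, w_n + h·k1); w_{n+1} = w_n + (h/2)·(k1 + k2).
t=1.500000, w=-0.700000:
  k1 = f(1.500000, -0.700000) = 0.682500
  k2 = f(1.960000, -0.386050) = 0.491828
  w ← -0.700000 + (0.46/2)·(0.682500 + 0.491828) = -0.429905
w(1.96) ≈ -0.4299

-0.4299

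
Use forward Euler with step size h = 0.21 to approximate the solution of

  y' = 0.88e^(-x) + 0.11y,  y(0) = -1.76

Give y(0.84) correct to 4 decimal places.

Euler: y_{n+1} = y_n + h·f(x_n, y_n).
x=0.000000, y=-1.760000: f=0.686400 → y ← -1.760000 + 0.21·0.686400 = -1.615856
x=0.210000, y=-1.615856: f=0.535570 → y ← -1.615856 + 0.21·0.535570 = -1.503386
x=0.420000, y=-1.503386: f=0.412829 → y ← -1.503386 + 0.21·0.412829 = -1.416692
x=0.630000, y=-1.416692: f=0.312845 → y ← -1.416692 + 0.21·0.312845 = -1.350995
y(0.84) ≈ -1.3510

-1.3510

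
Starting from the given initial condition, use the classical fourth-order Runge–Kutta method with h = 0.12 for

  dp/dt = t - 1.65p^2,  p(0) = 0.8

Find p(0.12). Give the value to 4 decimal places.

0.6972

RK4: k1 = f(t_n, p_n); k2 = f(t_n + h/2, p_n + (h/2)·k1); k3 = f(t_n + h/2, p_n + (h/2)·k2); k4 = f(t_n + h, p_n + h·k3); p_{n+1} = p_n + (h/6)·(k1 + 2k2 + 2k3 + k4).
t=0.000000, p=0.800000:
  k1 = f(0.000000, 0.800000) = -1.056000
  k2 = f(0.060000, 0.736640) = -0.835354
  k3 = f(0.060000, 0.749879) = -0.867825
  k4 = f(0.120000, 0.695861) = -0.678967
  p ← 0.800000 + (0.12/6)·(k1 + 2k2 + 2k3 + k4) = 0.697174
p(0.12) ≈ 0.6972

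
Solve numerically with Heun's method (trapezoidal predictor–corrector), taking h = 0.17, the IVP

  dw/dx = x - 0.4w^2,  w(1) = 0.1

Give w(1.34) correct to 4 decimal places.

Heun: k1 = f(x_n, w_n); k2 = f(x_n + h, w_n + h·k1); w_{n+1} = w_n + (h/2)·(k1 + k2).
x=1.000000, w=0.100000:
  k1 = f(1.000000, 0.100000) = 0.996000
  k2 = f(1.170000, 0.269320) = 1.140987
  w ← 0.100000 + (0.17/2)·(0.996000 + 1.140987) = 0.281644
x=1.170000, w=0.281644:
  k1 = f(1.170000, 0.281644) = 1.138271
  k2 = f(1.340000, 0.475150) = 1.249693
  w ← 0.281644 + (0.17/2)·(1.138271 + 1.249693) = 0.484621
w(1.34) ≈ 0.4846

0.4846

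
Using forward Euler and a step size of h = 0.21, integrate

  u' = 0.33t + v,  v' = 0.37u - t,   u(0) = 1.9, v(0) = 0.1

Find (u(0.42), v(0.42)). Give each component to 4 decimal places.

Euler on (u,v): u_{n+1} = u_n + h·u', v_{n+1} = v_n + h·v'.
0.000000: (1.900000, 0.100000); f=(0.100000, 0.703000) → (1.921000, 0.247630)
0.210000: (1.921000, 0.247630); f=(0.316930, 0.500770) → (1.987555, 0.352792)
(u(0.42), v(0.42)) ≈ (1.9876, 0.3528)

1.9876, 0.3528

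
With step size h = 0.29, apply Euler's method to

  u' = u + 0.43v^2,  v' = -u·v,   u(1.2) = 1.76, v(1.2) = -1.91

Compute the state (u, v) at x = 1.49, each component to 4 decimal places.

Euler on (u,v): u_{n+1} = u_n + h·u', v_{n+1} = v_n + h·v'.
1.200000: (1.760000, -1.910000); f=(3.328683, 3.361600) → (2.725318, -0.935136)
(u(1.49), v(1.49)) ≈ (2.7253, -0.9351)

2.7253, -0.9351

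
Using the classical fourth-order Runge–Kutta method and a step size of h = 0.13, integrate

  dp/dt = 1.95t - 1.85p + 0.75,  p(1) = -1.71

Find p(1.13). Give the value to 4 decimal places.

-1.0173

RK4: k1 = f(t_n, p_n); k2 = f(t_n + h/2, p_n + (h/2)·k1); k3 = f(t_n + h/2, p_n + (h/2)·k2); k4 = f(t_n + h, p_n + h·k3); p_{n+1} = p_n + (h/6)·(k1 + 2k2 + 2k3 + k4).
t=1.000000, p=-1.710000:
  k1 = f(1.000000, -1.710000) = 5.863500
  k2 = f(1.065000, -1.328872) = 5.285164
  k3 = f(1.065000, -1.366464) = 5.354709
  k4 = f(1.130000, -1.013888) = 4.829192
  p ← -1.710000 + (0.13/6)·(k1 + 2k2 + 2k3 + k4) = -1.017264
p(1.13) ≈ -1.0173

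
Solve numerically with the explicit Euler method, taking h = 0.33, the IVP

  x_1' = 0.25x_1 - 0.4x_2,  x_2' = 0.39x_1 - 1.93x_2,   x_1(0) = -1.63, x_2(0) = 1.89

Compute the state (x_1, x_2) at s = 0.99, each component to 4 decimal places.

Euler on (x_1,x_2): x_1_{n+1} = x_1_n + h·x_1', x_2_{n+1} = x_2_n + h·x_2'.
0.000000: (-1.630000, 1.890000); f=(-1.163500, -4.283400) → (-2.013955, 0.476478)
0.330000: (-2.013955, 0.476478); f=(-0.694080, -1.705045) → (-2.243001, -0.086187)
0.660000: (-2.243001, -0.086187); f=(-0.526276, -0.708430) → (-2.416672, -0.319969)
(x_1(0.99), x_2(0.99)) ≈ (-2.4167, -0.3200)

-2.4167, -0.3200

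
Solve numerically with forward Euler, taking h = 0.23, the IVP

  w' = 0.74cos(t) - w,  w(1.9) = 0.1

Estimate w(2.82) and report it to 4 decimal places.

-0.2815

Euler: w_{n+1} = w_n + h·f(t_n, w_n).
t=1.900000, w=0.100000: f=-0.339234 → w ← 0.100000 + 0.23·(-0.339234) = 0.021976
t=2.130000, w=0.021976: f=-0.414555 → w ← 0.021976 + 0.23·(-0.414555) = -0.073371
t=2.360000, w=-0.073371: f=-0.451875 → w ← -0.073371 + 0.23·(-0.451875) = -0.177303
t=2.590000, w=-0.177303: f=-0.452949 → w ← -0.177303 + 0.23·(-0.452949) = -0.281481
w(2.82) ≈ -0.2815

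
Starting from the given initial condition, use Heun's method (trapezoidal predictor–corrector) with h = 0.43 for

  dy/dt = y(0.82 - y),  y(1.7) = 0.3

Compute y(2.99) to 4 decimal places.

0.5108

Heun: k1 = f(t_n, y_n); k2 = f(t_n + h, y_n + h·k1); y_{n+1} = y_n + (h/2)·(k1 + k2).
t=1.700000, y=0.300000:
  k1 = f(1.700000, 0.300000) = 0.156000
  k2 = f(2.130000, 0.367080) = 0.166258
  y ← 0.300000 + (0.43/2)·(0.156000 + 0.166258) = 0.369285
t=2.130000, y=0.369285:
  k1 = f(2.130000, 0.369285) = 0.166442
  k2 = f(2.560000, 0.440856) = 0.167148
  y ← 0.369285 + (0.43/2)·(0.166442 + 0.167148) = 0.441007
t=2.560000, y=0.441007:
  k1 = f(2.560000, 0.441007) = 0.167139
  k2 = f(2.990000, 0.512877) = 0.157516
  y ← 0.441007 + (0.43/2)·(0.167139 + 0.157516) = 0.510808
y(2.99) ≈ 0.5108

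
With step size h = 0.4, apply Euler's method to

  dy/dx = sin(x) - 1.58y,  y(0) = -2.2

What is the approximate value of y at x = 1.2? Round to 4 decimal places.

Euler: y_{n+1} = y_n + h·f(x_n, y_n).
x=0.000000, y=-2.200000: f=3.476000 → y ← -2.200000 + 0.4·3.476000 = -0.809600
x=0.400000, y=-0.809600: f=1.668586 → y ← -0.809600 + 0.4·1.668586 = -0.142165
x=0.800000, y=-0.142165: f=0.941978 → y ← -0.142165 + 0.4·0.941978 = 0.234626
y(1.2) ≈ 0.2346

0.2346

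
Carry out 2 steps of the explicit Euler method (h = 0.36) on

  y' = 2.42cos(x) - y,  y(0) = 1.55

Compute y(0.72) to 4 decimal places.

2.0078

Euler: y_{n+1} = y_n + h·f(x_n, y_n).
x=0.000000, y=1.550000: f=0.870000 → y ← 1.550000 + 0.36·0.870000 = 1.863200
x=0.360000, y=1.863200: f=0.401670 → y ← 1.863200 + 0.36·0.401670 = 2.007801
y(0.72) ≈ 2.0078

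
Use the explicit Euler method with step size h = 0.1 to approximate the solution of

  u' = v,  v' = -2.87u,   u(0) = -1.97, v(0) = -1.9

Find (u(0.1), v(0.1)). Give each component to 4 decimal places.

Euler on (u,v): u_{n+1} = u_n + h·u', v_{n+1} = v_n + h·v'.
0.000000: (-1.970000, -1.900000); f=(-1.900000, 5.653900) → (-2.160000, -1.334610)
(u(0.1), v(0.1)) ≈ (-2.1600, -1.3346)

-2.1600, -1.3346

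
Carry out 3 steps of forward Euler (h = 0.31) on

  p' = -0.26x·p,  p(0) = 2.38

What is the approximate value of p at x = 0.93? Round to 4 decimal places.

2.2046

Euler: p_{n+1} = p_n + h·f(x_n, p_n).
x=0.000000, p=2.380000: f=0.000000 → p ← 2.380000 + 0.31·0.000000 = 2.380000
x=0.310000, p=2.380000: f=-0.191828 → p ← 2.380000 + 0.31·(-0.191828) = 2.320533
x=0.620000, p=2.320533: f=-0.374070 → p ← 2.320533 + 0.31·(-0.374070) = 2.204572
p(0.93) ≈ 2.2046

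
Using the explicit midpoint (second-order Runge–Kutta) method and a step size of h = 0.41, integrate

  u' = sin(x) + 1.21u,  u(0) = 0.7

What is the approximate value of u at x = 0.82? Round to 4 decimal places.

2.2474

Midpoint: k1 = f(x_n, u_n); k2 = f(x_n + h/2, u_n + (h/2)·k1); u_{n+1} = u_n + h·k2.
x=0.000000, u=0.700000:
  k1 = f(0.000000, 0.700000) = 0.847000
  k2 = f(0.205000, 0.873635) = 1.260666
  u ← 0.700000 + 0.41·1.260666 = 1.216873
x=0.410000, u=1.216873:
  k1 = f(0.410000, 1.216873) = 1.871025
  k2 = f(0.615000, 1.600433) = 2.513483
  u ← 1.216873 + 0.41·2.513483 = 2.247401
u(0.82) ≈ 2.2474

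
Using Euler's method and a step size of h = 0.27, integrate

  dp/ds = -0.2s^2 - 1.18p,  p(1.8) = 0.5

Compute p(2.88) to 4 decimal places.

Euler: p_{n+1} = p_n + h·f(s_n, p_n).
s=1.800000, p=0.500000: f=-1.238000 → p ← 0.500000 + 0.27·(-1.238000) = 0.165740
s=2.070000, p=0.165740: f=-1.052553 → p ← 0.165740 + 0.27·(-1.052553) = -0.118449
s=2.340000, p=-0.118449: f=-0.955350 → p ← -0.118449 + 0.27·(-0.955350) = -0.376394
s=2.610000, p=-0.376394: f=-0.918275 → p ← -0.376394 + 0.27·(-0.918275) = -0.624328
p(2.88) ≈ -0.6243

-0.6243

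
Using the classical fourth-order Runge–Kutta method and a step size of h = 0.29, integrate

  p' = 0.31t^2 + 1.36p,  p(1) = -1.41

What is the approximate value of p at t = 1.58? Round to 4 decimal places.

-2.6662

RK4: k1 = f(t_n, p_n); k2 = f(t_n + h/2, p_n + (h/2)·k1); k3 = f(t_n + h/2, p_n + (h/2)·k2); k4 = f(t_n + h, p_n + h·k3); p_{n+1} = p_n + (h/6)·(k1 + 2k2 + 2k3 + k4).
t=1.000000, p=-1.410000:
  k1 = f(1.000000, -1.410000) = -1.607600
  k2 = f(1.145000, -1.643102) = -1.828201
  k3 = f(1.145000, -1.675089) = -1.871703
  k4 = f(1.290000, -1.952794) = -2.139929
  p ← -1.410000 + (0.29/6)·(k1 + 2k2 + 2k3 + k4) = -1.948788
t=1.290000, p=-1.948788:
  k1 = f(1.290000, -1.948788) = -2.134481
  k2 = f(1.435000, -2.258288) = -2.432912
  k3 = f(1.435000, -2.301560) = -2.491762
  k4 = f(1.580000, -2.671399) = -2.859219
  p ← -1.948788 + (0.29/6)·(k1 + 2k2 + 2k3 + k4) = -2.666202
p(1.58) ≈ -2.6662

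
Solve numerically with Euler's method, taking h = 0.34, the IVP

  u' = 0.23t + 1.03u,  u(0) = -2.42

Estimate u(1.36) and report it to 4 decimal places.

-7.8428

Euler: u_{n+1} = u_n + h·f(t_n, u_n).
t=0.000000, u=-2.420000: f=-2.492600 → u ← -2.420000 + 0.34·(-2.492600) = -3.267484
t=0.340000, u=-3.267484: f=-3.287309 → u ← -3.267484 + 0.34·(-3.287309) = -4.385169
t=0.680000, u=-4.385169: f=-4.360324 → u ← -4.385169 + 0.34·(-4.360324) = -5.867679
t=1.020000, u=-5.867679: f=-5.809109 → u ← -5.867679 + 0.34·(-5.809109) = -7.842776
u(1.36) ≈ -7.8428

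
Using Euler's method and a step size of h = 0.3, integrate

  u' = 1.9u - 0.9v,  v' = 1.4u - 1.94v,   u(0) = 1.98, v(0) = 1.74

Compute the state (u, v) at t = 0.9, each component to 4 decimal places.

5.3684, 2.2989

Euler on (u,v): u_{n+1} = u_n + h·u', v_{n+1} = v_n + h·v'.
0.000000: (1.980000, 1.740000); f=(2.196000, -0.603600) → (2.638800, 1.558920)
0.300000: (2.638800, 1.558920); f=(3.610692, 0.670015) → (3.722008, 1.759925)
0.600000: (3.722008, 1.759925); f=(5.487882, 1.796557) → (5.368372, 2.298892)
(u(0.9), v(0.9)) ≈ (5.3684, 2.2989)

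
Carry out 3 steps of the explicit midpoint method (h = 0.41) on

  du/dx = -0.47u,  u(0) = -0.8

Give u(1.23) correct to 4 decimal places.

-0.4506

Midpoint: k1 = f(x_n, u_n); k2 = f(x_n + h/2, u_n + (h/2)·k1); u_{n+1} = u_n + h·k2.
x=0.000000, u=-0.800000:
  k1 = f(0.000000, -0.800000) = 0.376000
  k2 = f(0.205000, -0.722920) = 0.339772
  u ← -0.800000 + 0.41·0.339772 = -0.660693
x=0.410000, u=-0.660693:
  k1 = f(0.410000, -0.660693) = 0.310526
  k2 = f(0.615000, -0.597036) = 0.280607
  u ← -0.660693 + 0.41·0.280607 = -0.545645
x=0.820000, u=-0.545645:
  k1 = f(0.820000, -0.545645) = 0.256453
  k2 = f(1.025000, -0.493072) = 0.231744
  u ← -0.545645 + 0.41·0.231744 = -0.450630
u(1.23) ≈ -0.4506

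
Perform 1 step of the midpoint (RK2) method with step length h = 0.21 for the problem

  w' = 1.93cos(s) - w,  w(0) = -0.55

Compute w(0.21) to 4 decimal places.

Midpoint: k1 = f(s_n, w_n); k2 = f(s_n + h/2, w_n + (h/2)·k1); w_{n+1} = w_n + h·k2.
s=0.000000, w=-0.550000:
  k1 = f(0.000000, -0.550000) = 2.480000
  k2 = f(0.105000, -0.289600) = 2.208971
  w ← -0.550000 + 0.21·2.208971 = -0.086116
w(0.21) ≈ -0.0861

-0.0861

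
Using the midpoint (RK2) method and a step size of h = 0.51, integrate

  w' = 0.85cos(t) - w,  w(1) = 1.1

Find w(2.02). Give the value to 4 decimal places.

Midpoint: k1 = f(t_n, w_n); k2 = f(t_n + h/2, w_n + (h/2)·k1); w_{n+1} = w_n + h·k2.
t=1.000000, w=1.100000:
  k1 = f(1.000000, 1.100000) = -0.640743
  k2 = f(1.255000, 0.936611) = -0.672623
  w ← 1.100000 + 0.51·(-0.672623) = 0.756962
t=1.510000, w=0.756962:
  k1 = f(1.510000, 0.756962) = -0.705317
  k2 = f(1.765000, 0.577106) = -0.741144
  w ← 0.756962 + 0.51·(-0.741144) = 0.378979
w(2.02) ≈ 0.3790

0.3790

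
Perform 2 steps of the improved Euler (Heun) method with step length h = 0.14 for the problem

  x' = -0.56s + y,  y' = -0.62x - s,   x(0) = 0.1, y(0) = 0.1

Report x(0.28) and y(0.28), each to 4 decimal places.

0.1007, 0.0421

Heun on (x,y): k1 = f(s_n, state_n); k2 = f(s_n + h, state_n + h·k1); state_{n+1} = state_n + (h/2)·(k1 + k2).
0.000000: (0.100000, 0.100000)
  k1 = (0.100000, -0.062000)
  predictor → (0.114000, 0.091320)
  k2 = (0.012920, -0.210680)
  → (0.107904, 0.080912)
0.140000: (0.107904, 0.080912)
  k1 = (0.002512, -0.206901)
  predictor → (0.108256, 0.051946)
  k2 = (-0.104854, -0.347119)
  → (0.100741, 0.042131)
(x(0.28), y(0.28)) ≈ (0.1007, 0.0421)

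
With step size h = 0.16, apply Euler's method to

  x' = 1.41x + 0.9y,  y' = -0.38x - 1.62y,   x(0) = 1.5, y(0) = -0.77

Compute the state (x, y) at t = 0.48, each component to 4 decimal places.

2.3924, -0.5638

Euler on (x,y): x_{n+1} = x_n + h·x', y_{n+1} = y_n + h·y'.
0.000000: (1.500000, -0.770000); f=(1.422000, 0.677400) → (1.727520, -0.661616)
0.160000: (1.727520, -0.661616); f=(1.840349, 0.415360) → (2.021976, -0.595158)
0.320000: (2.021976, -0.595158); f=(2.315343, 0.195806) → (2.392431, -0.563829)
(x(0.48), y(0.48)) ≈ (2.3924, -0.5638)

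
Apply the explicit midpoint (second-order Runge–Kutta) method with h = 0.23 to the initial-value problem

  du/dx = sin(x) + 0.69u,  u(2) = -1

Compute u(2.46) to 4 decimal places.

-0.9431

Midpoint: k1 = f(x_n, u_n); k2 = f(x_n + h/2, u_n + (h/2)·k1); u_{n+1} = u_n + h·k2.
x=2.000000, u=-1.000000:
  k1 = f(2.000000, -1.000000) = 0.219297
  k2 = f(2.115000, -0.974781) = 0.182941
  u ← -1.000000 + 0.23·0.182941 = -0.957924
x=2.230000, u=-0.957924:
  k1 = f(2.230000, -0.957924) = 0.129513
  k2 = f(2.345000, -0.943030) = 0.064288
  u ← -0.957924 + 0.23·0.064288 = -0.943137
u(2.46) ≈ -0.9431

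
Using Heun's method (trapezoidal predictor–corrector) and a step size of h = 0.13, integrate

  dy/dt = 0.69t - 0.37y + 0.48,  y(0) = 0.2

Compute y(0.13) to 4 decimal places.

0.2573

Heun: k1 = f(t_n, y_n); k2 = f(t_n + h, y_n + h·k1); y_{n+1} = y_n + (h/2)·(k1 + k2).
t=0.000000, y=0.200000:
  k1 = f(0.000000, 0.200000) = 0.406000
  k2 = f(0.130000, 0.252780) = 0.476171
  y ← 0.200000 + (0.13/2)·(0.406000 + 0.476171) = 0.257341
y(0.13) ≈ 0.2573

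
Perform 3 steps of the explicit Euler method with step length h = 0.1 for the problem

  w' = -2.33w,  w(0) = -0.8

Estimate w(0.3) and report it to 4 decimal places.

Euler: w_{n+1} = w_n + h·f(t_n, w_n).
t=0.000000, w=-0.800000: f=1.864000 → w ← -0.800000 + 0.1·1.864000 = -0.613600
t=0.100000, w=-0.613600: f=1.429688 → w ← -0.613600 + 0.1·1.429688 = -0.470631
t=0.200000, w=-0.470631: f=1.096571 → w ← -0.470631 + 0.1·1.096571 = -0.360974
w(0.3) ≈ -0.3610

-0.3610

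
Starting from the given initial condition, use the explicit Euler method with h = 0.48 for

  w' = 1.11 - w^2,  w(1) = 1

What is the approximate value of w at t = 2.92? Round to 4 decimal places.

Euler: w_{n+1} = w_n + h·f(t_n, w_n).
t=1.000000, w=1.000000: f=0.110000 → w ← 1.000000 + 0.48·0.110000 = 1.052800
t=1.480000, w=1.052800: f=0.001612 → w ← 1.052800 + 0.48·0.001612 = 1.053574
t=1.960000, w=1.053574: f=-0.000018 → w ← 1.053574 + 0.48·(-0.000018) = 1.053565
t=2.440000, w=1.053565: f=0.000000 → w ← 1.053565 + 0.48·0.000000 = 1.053565
w(2.92) ≈ 1.0536

1.0536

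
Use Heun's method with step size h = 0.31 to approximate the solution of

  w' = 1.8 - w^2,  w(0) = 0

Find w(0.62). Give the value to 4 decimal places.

0.8764

Heun: k1 = f(x_n, w_n); k2 = f(x_n + h, w_n + h·k1); w_{n+1} = w_n + (h/2)·(k1 + k2).
x=0.000000, w=0.000000:
  k1 = f(0.000000, 0.000000) = 1.800000
  k2 = f(0.310000, 0.558000) = 1.488636
  w ← 0.000000 + (0.31/2)·(1.800000 + 1.488636) = 0.509739
x=0.310000, w=0.509739:
  k1 = f(0.310000, 0.509739) = 1.540167
  k2 = f(0.620000, 0.987190) = 0.825455
  w ← 0.509739 + (0.31/2)·(1.540167 + 0.825455) = 0.876410
w(0.62) ≈ 0.8764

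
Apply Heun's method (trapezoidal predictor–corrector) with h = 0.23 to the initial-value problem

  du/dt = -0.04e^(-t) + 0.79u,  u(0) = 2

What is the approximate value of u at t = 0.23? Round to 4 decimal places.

Heun: k1 = f(t_n, u_n); k2 = f(t_n + h, u_n + h·k1); u_{n+1} = u_n + (h/2)·(k1 + k2).
t=0.000000, u=2.000000:
  k1 = f(0.000000, 2.000000) = 1.540000
  k2 = f(0.230000, 2.354200) = 1.828037
  u ← 2.000000 + (0.23/2)·(1.540000 + 1.828037) = 2.387324
u(0.23) ≈ 2.3873

2.3873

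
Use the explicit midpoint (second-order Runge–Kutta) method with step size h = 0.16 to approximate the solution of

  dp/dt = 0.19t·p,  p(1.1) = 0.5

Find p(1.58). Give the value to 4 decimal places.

0.5649

Midpoint: k1 = f(t_n, p_n); k2 = f(t_n + h/2, p_n + (h/2)·k1); p_{n+1} = p_n + h·k2.
t=1.100000, p=0.500000:
  k1 = f(1.100000, 0.500000) = 0.104500
  k2 = f(1.180000, 0.508360) = 0.113974
  p ← 0.500000 + 0.16·0.113974 = 0.518236
t=1.260000, p=0.518236:
  k1 = f(1.260000, 0.518236) = 0.124066
  k2 = f(1.340000, 0.528161) = 0.134470
  p ← 0.518236 + 0.16·0.134470 = 0.539751
t=1.420000, p=0.539751:
  k1 = f(1.420000, 0.539751) = 0.145625
  k2 = f(1.500000, 0.551401) = 0.157149
  p ← 0.539751 + 0.16·0.157149 = 0.564895
p(1.58) ≈ 0.5649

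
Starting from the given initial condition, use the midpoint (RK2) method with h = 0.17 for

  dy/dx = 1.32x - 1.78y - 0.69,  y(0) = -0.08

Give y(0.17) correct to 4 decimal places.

-0.1399

Midpoint: k1 = f(x_n, y_n); k2 = f(x_n + h/2, y_n + (h/2)·k1); y_{n+1} = y_n + h·k2.
x=0.000000, y=-0.080000:
  k1 = f(0.000000, -0.080000) = -0.547600
  k2 = f(0.085000, -0.126546) = -0.352548
  y ← -0.080000 + 0.17·(-0.352548) = -0.139933
y(0.17) ≈ -0.1399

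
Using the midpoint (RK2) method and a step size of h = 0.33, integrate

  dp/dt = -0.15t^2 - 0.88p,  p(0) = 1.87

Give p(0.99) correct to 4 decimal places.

0.7546

Midpoint: k1 = f(t_n, p_n); k2 = f(t_n + h/2, p_n + (h/2)·k1); p_{n+1} = p_n + h·k2.
t=0.000000, p=1.870000:
  k1 = f(0.000000, 1.870000) = -1.645600
  k2 = f(0.165000, 1.598476) = -1.410743
  p ← 1.870000 + 0.33·(-1.410743) = 1.404455
t=0.330000, p=1.404455:
  k1 = f(0.330000, 1.404455) = -1.252255
  k2 = f(0.495000, 1.197833) = -1.090847
  p ← 1.404455 + 0.33·(-1.090847) = 1.044476
t=0.660000, p=1.044476:
  k1 = f(0.660000, 1.044476) = -0.984478
  k2 = f(0.825000, 0.882037) = -0.878286
  p ← 1.044476 + 0.33·(-0.878286) = 0.754641
p(0.99) ≈ 0.7546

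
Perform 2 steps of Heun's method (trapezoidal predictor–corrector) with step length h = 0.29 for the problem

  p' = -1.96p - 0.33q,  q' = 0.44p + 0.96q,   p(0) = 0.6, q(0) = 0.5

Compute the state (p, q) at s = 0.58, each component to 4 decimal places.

Heun on (p,q): k1 = f(s_n, state_n); k2 = f(s_n + h, state_n + h·k1); state_{n+1} = state_n + (h/2)·(k1 + k2).
0.000000: (0.600000, 0.500000)
  k1 = (-1.341000, 0.744000)
  predictor → (0.211110, 0.715760)
  k2 = (-0.649976, 0.780018)
  → (0.311308, 0.720983)
0.290000: (0.311308, 0.720983)
  k1 = (-0.848089, 0.829119)
  predictor → (0.065363, 0.961427)
  k2 = (-0.445382, 0.951730)
  → (0.123755, 0.979206)
(p(0.58), q(0.58)) ≈ (0.1238, 0.9792)

0.1238, 0.9792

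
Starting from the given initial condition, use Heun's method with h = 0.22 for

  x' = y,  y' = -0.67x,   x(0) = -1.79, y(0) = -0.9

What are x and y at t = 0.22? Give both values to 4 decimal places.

Heun on (x,y): k1 = f(t_n, state_n); k2 = f(t_n + h, state_n + h·k1); state_{n+1} = state_n + (h/2)·(k1 + k2).
0.000000: (-1.790000, -0.900000)
  k1 = (-0.900000, 1.199300)
  predictor → (-1.988000, -0.636154)
  k2 = (-0.636154, 1.331960)
  → (-1.958977, -0.621561)
(x(0.22), y(0.22)) ≈ (-1.9590, -0.6216)

-1.9590, -0.6216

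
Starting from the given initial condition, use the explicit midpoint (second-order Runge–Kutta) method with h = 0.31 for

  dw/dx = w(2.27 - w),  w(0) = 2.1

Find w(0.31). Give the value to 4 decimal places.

Midpoint: k1 = f(x_n, w_n); k2 = f(x_n + h/2, w_n + (h/2)·k1); w_{n+1} = w_n + h·k2.
x=0.000000, w=2.100000:
  k1 = f(0.000000, 2.100000) = 0.357000
  k2 = f(0.155000, 2.155335) = 0.247141
  w ← 2.100000 + 0.31·0.247141 = 2.176614
w(0.31) ≈ 2.1766

2.1766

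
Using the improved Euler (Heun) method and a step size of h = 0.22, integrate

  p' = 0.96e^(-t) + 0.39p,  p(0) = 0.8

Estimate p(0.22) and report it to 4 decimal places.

1.0710

Heun: k1 = f(t_n, p_n); k2 = f(t_n + h, p_n + h·k1); p_{n+1} = p_n + (h/2)·(k1 + k2).
t=0.000000, p=0.800000:
  k1 = f(0.000000, 0.800000) = 1.272000
  k2 = f(0.220000, 1.079840) = 1.191556
  p ← 0.800000 + (0.22/2)·(1.272000 + 1.191556) = 1.070991
p(0.22) ≈ 1.0710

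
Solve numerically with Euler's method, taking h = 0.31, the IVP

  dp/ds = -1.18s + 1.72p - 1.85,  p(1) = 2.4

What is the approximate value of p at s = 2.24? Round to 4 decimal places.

4.3347

Euler: p_{n+1} = p_n + h·f(s_n, p_n).
s=1.000000, p=2.400000: f=1.098000 → p ← 2.400000 + 0.31·1.098000 = 2.740380
s=1.310000, p=2.740380: f=1.317654 → p ← 2.740380 + 0.31·1.317654 = 3.148853
s=1.620000, p=3.148853: f=1.654426 → p ← 3.148853 + 0.31·1.654426 = 3.661725
s=1.930000, p=3.661725: f=2.170767 → p ← 3.661725 + 0.31·2.170767 = 4.334663
p(2.24) ≈ 4.3347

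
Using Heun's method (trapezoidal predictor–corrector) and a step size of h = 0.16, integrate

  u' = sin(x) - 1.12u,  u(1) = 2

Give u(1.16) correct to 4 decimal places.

1.8023

Heun: k1 = f(x_n, u_n); k2 = f(x_n + h, u_n + h·k1); u_{n+1} = u_n + (h/2)·(k1 + k2).
x=1.000000, u=2.000000:
  k1 = f(1.000000, 2.000000) = -1.398529
  k2 = f(1.160000, 1.776235) = -1.072580
  u ← 2.000000 + (0.16/2)·(-1.398529 + (-1.072580)) = 1.802311
u(1.16) ≈ 1.8023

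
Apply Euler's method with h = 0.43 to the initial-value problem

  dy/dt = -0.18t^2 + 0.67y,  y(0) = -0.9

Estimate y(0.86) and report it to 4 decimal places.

-1.5076

Euler: y_{n+1} = y_n + h·f(t_n, y_n).
t=0.000000, y=-0.900000: f=-0.603000 → y ← -0.900000 + 0.43·(-0.603000) = -1.159290
t=0.430000, y=-1.159290: f=-0.810006 → y ← -1.159290 + 0.43·(-0.810006) = -1.507593
y(0.86) ≈ -1.5076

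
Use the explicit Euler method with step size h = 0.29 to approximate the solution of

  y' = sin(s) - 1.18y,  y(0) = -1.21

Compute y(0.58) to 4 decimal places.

-0.4406

Euler: y_{n+1} = y_n + h·f(s_n, y_n).
s=0.000000, y=-1.210000: f=1.427800 → y ← -1.210000 + 0.29·1.427800 = -0.795938
s=0.290000, y=-0.795938: f=1.225159 → y ← -0.795938 + 0.29·1.225159 = -0.440642
y(0.58) ≈ -0.4406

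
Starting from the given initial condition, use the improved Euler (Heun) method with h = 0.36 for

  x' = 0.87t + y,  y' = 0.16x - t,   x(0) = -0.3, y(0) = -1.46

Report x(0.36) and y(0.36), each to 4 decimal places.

-0.7723, -1.5572

Heun on (x,y): k1 = f(t_n, state_n); k2 = f(t_n + h, state_n + h·k1); state_{n+1} = state_n + (h/2)·(k1 + k2).
0.000000: (-0.300000, -1.460000)
  k1 = (-1.460000, -0.048000)
  predictor → (-0.825600, -1.477280)
  k2 = (-1.164080, -0.492096)
  → (-0.772334, -1.557217)
(x(0.36), y(0.36)) ≈ (-0.7723, -1.5572)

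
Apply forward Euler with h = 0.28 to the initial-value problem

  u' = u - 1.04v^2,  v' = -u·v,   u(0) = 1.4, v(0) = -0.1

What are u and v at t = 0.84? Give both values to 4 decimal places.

2.9296, -0.0109

Euler on (u,v): u_{n+1} = u_n + h·u', v_{n+1} = v_n + h·v'.
0.000000: (1.400000, -0.100000); f=(1.389600, 0.140000) → (1.789088, -0.060800)
0.280000: (1.789088, -0.060800); f=(1.785243, 0.108777) → (2.288956, -0.030343)
0.560000: (2.288956, -0.030343); f=(2.287999, 0.069453) → (2.929596, -0.010896)
(u(0.84), v(0.84)) ≈ (2.9296, -0.0109)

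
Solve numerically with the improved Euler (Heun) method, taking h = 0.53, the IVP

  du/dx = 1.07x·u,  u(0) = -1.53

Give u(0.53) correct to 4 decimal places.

Heun: k1 = f(x_n, u_n); k2 = f(x_n + h, u_n + h·k1); u_{n+1} = u_n + (h/2)·(k1 + k2).
x=0.000000, u=-1.530000:
  k1 = f(0.000000, -1.530000) = 0.000000
  k2 = f(0.530000, -1.530000) = -0.867663
  u ← -1.530000 + (0.53/2)·(0.000000 + (-0.867663)) = -1.759931
u(0.53) ≈ -1.7599

-1.7599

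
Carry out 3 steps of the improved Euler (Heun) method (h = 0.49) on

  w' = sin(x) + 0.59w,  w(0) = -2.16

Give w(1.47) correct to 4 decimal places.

Heun: k1 = f(x_n, w_n); k2 = f(x_n + h, w_n + h·k1); w_{n+1} = w_n + (h/2)·(k1 + k2).
x=0.000000, w=-2.160000:
  k1 = f(0.000000, -2.160000) = -1.274400
  k2 = f(0.490000, -2.784456) = -1.172203
  w ← -2.160000 + (0.49/2)·(-1.274400 + (-1.172203)) = -2.759418
x=0.490000, w=-2.759418:
  k1 = f(0.490000, -2.759418) = -1.157431
  k2 = f(0.980000, -3.326559) = -1.132172
  w ← -2.759418 + (0.49/2)·(-1.157431 + (-1.132172)) = -3.320370
x=0.980000, w=-3.320370:
  k1 = f(0.980000, -3.320370) = -1.128521
  k2 = f(1.470000, -3.873346) = -1.290350
  w ← -3.320370 + (0.49/2)·(-1.128521 + (-1.290350)) = -3.912994
w(1.47) ≈ -3.9130

-3.9130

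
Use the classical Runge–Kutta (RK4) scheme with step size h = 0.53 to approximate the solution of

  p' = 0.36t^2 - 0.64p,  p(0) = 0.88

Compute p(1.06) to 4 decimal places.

0.5683

RK4: k1 = f(t_n, p_n); k2 = f(t_n + h/2, p_n + (h/2)·k1); k3 = f(t_n + h/2, p_n + (h/2)·k2); k4 = f(t_n + h, p_n + h·k3); p_{n+1} = p_n + (h/6)·(k1 + 2k2 + 2k3 + k4).
t=0.000000, p=0.880000:
  k1 = f(0.000000, 0.880000) = -0.563200
  k2 = f(0.265000, 0.730752) = -0.442400
  k3 = f(0.265000, 0.762764) = -0.462888
  k4 = f(0.530000, 0.634669) = -0.305064
  p ← 0.880000 + (0.53/6)·(k1 + 2k2 + 2k3 + k4) = 0.643369
t=0.530000, p=0.643369:
  k1 = f(0.530000, 0.643369) = -0.310632
  k2 = f(0.795000, 0.561052) = -0.131544
  k3 = f(0.795000, 0.608510) = -0.161917
  k4 = f(1.060000, 0.557553) = 0.047662
  p ← 0.643369 + (0.53/6)·(k1 + 2k2 + 2k3 + k4) = 0.568295
p(1.06) ≈ 0.5683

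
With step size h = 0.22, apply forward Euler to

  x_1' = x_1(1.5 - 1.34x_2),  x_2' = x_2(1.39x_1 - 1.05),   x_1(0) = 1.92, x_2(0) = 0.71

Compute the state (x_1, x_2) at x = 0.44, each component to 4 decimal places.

Euler on (x_1,x_2): x_1_{n+1} = x_1_n + h·x_1', x_2_{n+1} = x_2_n + h·x_2'.
0.000000: (1.920000, 0.710000); f=(1.053312, 1.149348) → (2.151729, 0.962857)
0.220000: (2.151729, 0.962857); f=(0.451373, 1.868811) → (2.251031, 1.373995)
(x_1(0.44), x_2(0.44)) ≈ (2.2510, 1.3740)

2.2510, 1.3740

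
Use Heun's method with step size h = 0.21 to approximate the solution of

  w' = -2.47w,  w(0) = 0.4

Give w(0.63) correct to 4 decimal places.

Heun: k1 = f(s_n, w_n); k2 = f(s_n + h, w_n + h·k1); w_{n+1} = w_n + (h/2)·(k1 + k2).
s=0.000000, w=0.400000:
  k1 = f(0.000000, 0.400000) = -0.988000
  k2 = f(0.210000, 0.192520) = -0.475524
  w ← 0.400000 + (0.21/2)·(-0.988000 + (-0.475524)) = 0.246330
s=0.210000, w=0.246330:
  k1 = f(0.210000, 0.246330) = -0.608435
  k2 = f(0.420000, 0.118559) = -0.292840
  w ← 0.246330 + (0.21/2)·(-0.608435 + (-0.292840)) = 0.151696
s=0.420000, w=0.151696:
  k1 = f(0.420000, 0.151696) = -0.374689
  k2 = f(0.630000, 0.073011) = -0.180338
  w ← 0.151696 + (0.21/2)·(-0.374689 + (-0.180338)) = 0.093418
w(0.63) ≈ 0.0934

0.0934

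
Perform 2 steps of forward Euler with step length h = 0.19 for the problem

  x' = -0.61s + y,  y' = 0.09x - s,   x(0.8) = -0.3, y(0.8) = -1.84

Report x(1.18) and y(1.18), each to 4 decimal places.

Euler on (x,y): x_{n+1} = x_n + h·x', y_{n+1} = y_n + h·y'.
0.800000: (-0.300000, -1.840000); f=(-2.328000, -0.827000) → (-0.742320, -1.997130)
0.990000: (-0.742320, -1.997130); f=(-2.601030, -1.056809) → (-1.236516, -2.197924)
(x(1.18), y(1.18)) ≈ (-1.2365, -2.1979)

-1.2365, -2.1979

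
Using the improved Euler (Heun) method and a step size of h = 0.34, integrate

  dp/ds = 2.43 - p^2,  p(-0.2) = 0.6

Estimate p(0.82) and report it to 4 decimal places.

Heun: k1 = f(s_n, p_n); k2 = f(s_n + h, p_n + h·k1); p_{n+1} = p_n + (h/2)·(k1 + k2).
s=-0.200000, p=0.600000:
  k1 = f(-0.200000, 0.600000) = 2.070000
  k2 = f(0.140000, 1.303800) = 0.730106
  p ← 0.600000 + (0.34/2)·(2.070000 + 0.730106) = 1.076018
s=0.140000, p=1.076018:
  k1 = f(0.140000, 1.076018) = 1.272185
  k2 = f(0.480000, 1.508561) = 0.154244
  p ← 1.076018 + (0.34/2)·(1.272185 + 0.154244) = 1.318511
s=0.480000, p=1.318511:
  k1 = f(0.480000, 1.318511) = 0.691529
  k2 = f(0.820000, 1.553631) = 0.016231
  p ← 1.318511 + (0.34/2)·(0.691529 + 0.016231) = 1.438830
p(0.82) ≈ 1.4388

1.4388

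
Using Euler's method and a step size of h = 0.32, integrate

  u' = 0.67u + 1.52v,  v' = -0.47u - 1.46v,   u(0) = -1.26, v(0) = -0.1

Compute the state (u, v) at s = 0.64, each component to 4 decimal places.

-1.8510, 0.3100

Euler on (u,v): u_{n+1} = u_n + h·u', v_{n+1} = v_n + h·v'.
0.000000: (-1.260000, -0.100000); f=(-0.996200, 0.738200) → (-1.578784, 0.136224)
0.320000: (-1.578784, 0.136224); f=(-0.850725, 0.543141) → (-1.851016, 0.310029)
(u(0.64), v(0.64)) ≈ (-1.8510, 0.3100)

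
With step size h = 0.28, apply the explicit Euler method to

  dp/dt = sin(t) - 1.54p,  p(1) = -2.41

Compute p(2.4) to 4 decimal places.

0.4135

Euler: p_{n+1} = p_n + h·f(t_n, p_n).
t=1.000000, p=-2.410000: f=4.552871 → p ← -2.410000 + 0.28·4.552871 = -1.135196
t=1.280000, p=-1.135196: f=2.706218 → p ← -1.135196 + 0.28·2.706218 = -0.377455
t=1.560000, p=-0.377455: f=1.581223 → p ← -0.377455 + 0.28·1.581223 = 0.065287
t=1.840000, p=0.065287: f=0.863441 → p ← 0.065287 + 0.28·0.863441 = 0.307051
t=2.120000, p=0.307051: f=0.380083 → p ← 0.307051 + 0.28·0.380083 = 0.413474
p(2.4) ≈ 0.4135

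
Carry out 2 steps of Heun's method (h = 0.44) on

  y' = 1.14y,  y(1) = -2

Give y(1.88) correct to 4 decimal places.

-5.2969

Heun: k1 = f(s_n, y_n); k2 = f(s_n + h, y_n + h·k1); y_{n+1} = y_n + (h/2)·(k1 + k2).
s=1.000000, y=-2.000000:
  k1 = f(1.000000, -2.000000) = -2.280000
  k2 = f(1.440000, -3.003200) = -3.423648
  y ← -2.000000 + (0.44/2)·(-2.280000 + (-3.423648)) = -3.254803
s=1.440000, y=-3.254803:
  k1 = f(1.440000, -3.254803) = -3.710475
  k2 = f(1.880000, -4.887412) = -5.571649
  y ← -3.254803 + (0.44/2)·(-3.710475 + (-5.571649)) = -5.296870
y(1.88) ≈ -5.2969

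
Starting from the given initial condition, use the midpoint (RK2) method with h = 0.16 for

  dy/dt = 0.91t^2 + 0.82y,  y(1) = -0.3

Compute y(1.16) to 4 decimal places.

Midpoint: k1 = f(t_n, y_n); k2 = f(t_n + h/2, y_n + (h/2)·k1); y_{n+1} = y_n + h·k2.
t=1.000000, y=-0.300000:
  k1 = f(1.000000, -0.300000) = 0.664000
  k2 = f(1.080000, -0.246880) = 0.858982
  y ← -0.300000 + 0.16·0.858982 = -0.162563
y(1.16) ≈ -0.1626

-0.1626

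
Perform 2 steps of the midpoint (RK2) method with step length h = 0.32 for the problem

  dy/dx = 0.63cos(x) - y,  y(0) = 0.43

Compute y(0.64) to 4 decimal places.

Midpoint: k1 = f(x_n, y_n); k2 = f(x_n + h/2, y_n + (h/2)·k1); y_{n+1} = y_n + h·k2.
x=0.000000, y=0.430000:
  k1 = f(0.000000, 0.430000) = 0.200000
  k2 = f(0.160000, 0.462000) = 0.159953
  y ← 0.430000 + 0.32·0.159953 = 0.481185
x=0.320000, y=0.481185:
  k1 = f(0.320000, 0.481185) = 0.116833
  k2 = f(0.480000, 0.499878) = 0.058928
  y ← 0.481185 + 0.32·0.058928 = 0.500042
y(0.64) ≈ 0.5000

0.5000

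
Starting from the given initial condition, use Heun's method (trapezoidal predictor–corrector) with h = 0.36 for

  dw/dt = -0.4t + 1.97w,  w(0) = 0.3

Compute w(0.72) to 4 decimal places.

1.0063

Heun: k1 = f(t_n, w_n); k2 = f(t_n + h, w_n + h·k1); w_{n+1} = w_n + (h/2)·(k1 + k2).
t=0.000000, w=0.300000:
  k1 = f(0.000000, 0.300000) = 0.591000
  k2 = f(0.360000, 0.512760) = 0.866137
  w ← 0.300000 + (0.36/2)·(0.591000 + 0.866137) = 0.562285
t=0.360000, w=0.562285:
  k1 = f(0.360000, 0.562285) = 0.963701
  k2 = f(0.720000, 0.909217) = 1.503157
  w ← 0.562285 + (0.36/2)·(0.963701 + 1.503157) = 1.006319
w(0.72) ≈ 1.0063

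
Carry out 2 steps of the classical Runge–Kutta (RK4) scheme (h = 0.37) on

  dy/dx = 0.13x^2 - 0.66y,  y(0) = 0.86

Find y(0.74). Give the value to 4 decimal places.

RK4: k1 = f(x_n, y_n); k2 = f(x_n + h/2, y_n + (h/2)·k1); k3 = f(x_n + h/2, y_n + (h/2)·k2); k4 = f(x_n + h, y_n + h·k3); y_{n+1} = y_n + (h/6)·(k1 + 2k2 + 2k3 + k4).
x=0.000000, y=0.860000:
  k1 = f(0.000000, 0.860000) = -0.567600
  k2 = f(0.185000, 0.754994) = -0.493847
  k3 = f(0.185000, 0.768638) = -0.502852
  k4 = f(0.370000, 0.673945) = -0.427007
  y ← 0.860000 + (0.37/6)·(k1 + 2k2 + 2k3 + k4) = 0.675740
x=0.370000, y=0.675740:
  k1 = f(0.370000, 0.675740) = -0.428191
  k2 = f(0.555000, 0.596524) = -0.353663
  k3 = f(0.555000, 0.610312) = -0.362763
  k4 = f(0.740000, 0.541518) = -0.286214
  y ← 0.675740 + (0.37/6)·(k1 + 2k2 + 2k3 + k4) = 0.543326
y(0.74) ≈ 0.5433

0.5433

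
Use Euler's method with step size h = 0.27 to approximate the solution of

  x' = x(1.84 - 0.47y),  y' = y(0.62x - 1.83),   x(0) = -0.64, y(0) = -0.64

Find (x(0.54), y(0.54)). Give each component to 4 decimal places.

-1.5444, -0.0860

Euler on (x,y): x_{n+1} = x_n + h·x', y_{n+1} = y_n + h·y'.
0.000000: (-0.640000, -0.640000); f=(-1.370112, 1.425152) → (-1.009930, -0.255209)
0.270000: (-1.009930, -0.255209); f=(-1.979411, 0.626833) → (-1.544371, -0.085964)
(x(0.54), y(0.54)) ≈ (-1.5444, -0.0860)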